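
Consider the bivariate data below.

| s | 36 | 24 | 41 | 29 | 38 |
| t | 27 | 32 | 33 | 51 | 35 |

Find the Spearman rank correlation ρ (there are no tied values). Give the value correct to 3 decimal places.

Rank s: 3, 1, 5, 2, 4
Rank t: 1, 2, 3, 5, 4
d = rank(s) − rank(t): 2, -1, 2, -3, 0; Σd² = 18
ρ = 1 − 6Σd² / [n(n²−1)] = 1 − 6×18 / (5×24) = 1 − 108/120 ≈ 0.100

0.100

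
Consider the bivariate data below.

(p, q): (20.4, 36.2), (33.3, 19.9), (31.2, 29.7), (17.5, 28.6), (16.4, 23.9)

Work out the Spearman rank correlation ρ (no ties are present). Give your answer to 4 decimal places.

Rank p: 3, 5, 4, 2, 1
Rank q: 5, 1, 4, 3, 2
d = rank(p) − rank(q): -2, 4, 0, -1, -1; Σd² = 22
ρ = 1 − 6Σd² / [n(n²−1)] = 1 − 6×22 / (5×24) = 1 − 132/120 ≈ -0.1000

-0.1000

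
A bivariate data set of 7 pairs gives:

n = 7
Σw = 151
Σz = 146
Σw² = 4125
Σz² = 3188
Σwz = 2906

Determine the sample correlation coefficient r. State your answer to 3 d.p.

-0.691

r = (nΣwz − ΣwΣz) / √[(nΣw² − (Σw)²)(nΣz² − (Σz)²)]
Numerator: 7×2906 − 151×146 = -1704
Denominator: √[(28875 − 22801)(22316 − 21316)] = √[6074 × 1000] = 2464.5486
r = -1704 / 2464.5486 ≈ -0.691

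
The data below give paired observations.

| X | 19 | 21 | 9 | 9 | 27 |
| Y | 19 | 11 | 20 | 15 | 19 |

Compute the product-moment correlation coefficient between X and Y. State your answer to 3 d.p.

-0.067

n = 5, ΣX = 85, ΣY = 84, ΣX² = 1693, ΣY² = 1468, ΣXY = 1420
nΣXY − ΣXΣY = 7100 − 7140 = -40
nΣX² − (ΣX)² = 8465 − 7225 = 1240; nΣY² − (ΣY)² = 7340 − 7056 = 284
r = -40 / √(1240 × 284) = -40 / 593.4307 ≈ -0.067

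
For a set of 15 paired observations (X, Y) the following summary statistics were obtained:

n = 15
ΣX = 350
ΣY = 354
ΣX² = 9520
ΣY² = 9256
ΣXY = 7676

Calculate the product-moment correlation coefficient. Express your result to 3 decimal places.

-0.529

r = (nΣXY − ΣXΣY) / √[(nΣX² − (ΣX)²)(nΣY² − (ΣY)²)]
Numerator: 15×7676 − 350×354 = -8760
Denominator: √[(142800 − 122500)(138840 − 125316)] = √[20300 × 13524] = 16569.1641
r = -8760 / 16569.1641 ≈ -0.529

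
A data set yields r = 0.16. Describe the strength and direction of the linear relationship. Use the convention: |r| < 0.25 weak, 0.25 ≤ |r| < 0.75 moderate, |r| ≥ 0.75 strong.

weak positive

r = 0.16 > 0 so the relationship is positive.
|r| = 0.16, which falls in the weak range.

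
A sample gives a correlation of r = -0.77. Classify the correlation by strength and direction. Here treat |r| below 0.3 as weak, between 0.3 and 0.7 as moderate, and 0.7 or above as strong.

strong negative

r = -0.77 < 0 so the relationship is negative.
|r| = 0.77, which falls in the strong range.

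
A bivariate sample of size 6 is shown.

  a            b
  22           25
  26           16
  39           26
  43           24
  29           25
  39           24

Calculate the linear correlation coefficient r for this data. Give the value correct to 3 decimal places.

n = 6, Σa = 198, Σb = 140, Σa² = 6892, Σb² = 3334, Σab = 4673
nΣab − ΣaΣb = 28038 − 27720 = 318
nΣa² − (Σa)² = 41352 − 39204 = 2148; nΣb² − (Σb)² = 20004 − 19600 = 404
r = 318 / √(2148 × 404) = 318 / 931.5535 ≈ 0.341

0.341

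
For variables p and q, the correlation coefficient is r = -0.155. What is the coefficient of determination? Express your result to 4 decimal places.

r² = (-0.155)² = 0.0240

0.0240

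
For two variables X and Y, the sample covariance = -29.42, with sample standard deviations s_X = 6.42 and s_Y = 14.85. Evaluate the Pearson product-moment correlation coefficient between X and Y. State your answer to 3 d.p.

-0.309

r = Cov(X,Y) / (s_X · s_Y) = -29.42 / (6.42 × 14.85)
  = -29.42 / 95.3370 ≈ -0.309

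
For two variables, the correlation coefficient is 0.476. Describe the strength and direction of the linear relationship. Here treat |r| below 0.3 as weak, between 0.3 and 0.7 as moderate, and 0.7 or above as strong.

moderate positive

r = 0.476 > 0 so the relationship is positive.
|r| = 0.476, which falls in the moderate range.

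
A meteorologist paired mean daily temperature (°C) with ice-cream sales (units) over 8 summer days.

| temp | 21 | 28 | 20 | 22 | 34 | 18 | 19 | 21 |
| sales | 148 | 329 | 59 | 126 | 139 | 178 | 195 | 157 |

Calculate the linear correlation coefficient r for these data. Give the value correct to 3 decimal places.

0.259

n = 8, Σx = 183, Σy = 1331, Σx² = 4391, Σy² = 263181, Σxy = 31204
nΣxy − ΣxΣy = 249632 − 243573 = 6059
nΣx² − (Σx)² = 35128 − 33489 = 1639; nΣy² − (Σy)² = 2105448 − 1771561 = 333887
r = 6059 / √(1639 × 333887) = 6059 / 23393.1783 ≈ 0.259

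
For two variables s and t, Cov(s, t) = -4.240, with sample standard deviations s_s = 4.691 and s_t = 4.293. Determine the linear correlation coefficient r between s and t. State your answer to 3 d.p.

r = Cov(s,t) / (s_s · s_t) = -4.240 / (4.691 × 4.293)
  = -4.240 / 20.1385 ≈ -0.211

-0.211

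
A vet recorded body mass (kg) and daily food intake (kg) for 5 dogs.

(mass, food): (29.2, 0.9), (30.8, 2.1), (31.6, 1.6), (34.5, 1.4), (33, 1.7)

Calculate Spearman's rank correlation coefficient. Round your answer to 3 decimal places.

Rank mass: 1, 2, 3, 5, 4
Rank food: 1, 5, 3, 2, 4
d = rank(mass) − rank(food): 0, -3, 0, 3, 0; Σd² = 18
ρ = 1 − 6Σd² / [n(n²−1)] = 1 − 6×18 / (5×24) = 1 − 108/120 ≈ 0.100

0.100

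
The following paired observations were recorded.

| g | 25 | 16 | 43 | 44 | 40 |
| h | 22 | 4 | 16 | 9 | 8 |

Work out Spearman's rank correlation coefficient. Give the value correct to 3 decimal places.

Rank g: 2, 1, 4, 5, 3
Rank h: 5, 1, 4, 3, 2
d = rank(g) − rank(h): -3, 0, 0, 2, 1; Σd² = 14
ρ = 1 − 6Σd² / [n(n²−1)] = 1 − 6×14 / (5×24) = 1 − 84/120 ≈ 0.300

0.300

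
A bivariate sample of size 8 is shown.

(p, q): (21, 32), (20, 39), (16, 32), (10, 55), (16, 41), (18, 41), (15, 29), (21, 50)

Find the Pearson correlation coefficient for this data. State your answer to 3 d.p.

n = 8, Σp = 137, Σq = 319, Σp² = 2443, Σq² = 13297, Σpq = 5393
nΣpq − ΣpΣq = 43144 − 43703 = -559
nΣp² − (Σp)² = 19544 − 18769 = 775; nΣq² − (Σq)² = 106376 − 101761 = 4615
r = -559 / √(775 × 4615) = -559 / 1891.1967 ≈ -0.296

-0.296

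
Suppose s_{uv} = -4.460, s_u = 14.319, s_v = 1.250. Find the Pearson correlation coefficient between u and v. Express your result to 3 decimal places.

-0.249

r = Cov(u,v) / (s_u · s_v) = -4.460 / (14.319 × 1.250)
  = -4.460 / 17.8987 ≈ -0.249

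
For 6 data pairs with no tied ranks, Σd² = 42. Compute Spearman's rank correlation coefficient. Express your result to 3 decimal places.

ρ = 1 − 6Σd² / [n(n²−1)] = 1 − 6×42 / (6×35)
  = 1 − 252/210 = 1 − 1.2000 ≈ -0.200

-0.200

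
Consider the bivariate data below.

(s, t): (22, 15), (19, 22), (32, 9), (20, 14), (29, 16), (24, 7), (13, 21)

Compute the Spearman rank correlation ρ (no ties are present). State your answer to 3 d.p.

-0.643

Rank s: 4, 2, 7, 3, 6, 5, 1
Rank t: 4, 7, 2, 3, 5, 1, 6
d = rank(s) − rank(t): 0, -5, 5, 0, 1, 4, -5; Σd² = 92
ρ = 1 − 6Σd² / [n(n²−1)] = 1 − 6×92 / (7×48) = 1 − 552/336 ≈ -0.643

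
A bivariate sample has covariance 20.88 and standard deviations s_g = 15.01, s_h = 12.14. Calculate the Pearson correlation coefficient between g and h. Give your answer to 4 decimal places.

0.1146

r = Cov(g,h) / (s_g · s_h) = 20.88 / (15.01 × 12.14)
  = 20.88 / 182.2214 ≈ 0.1146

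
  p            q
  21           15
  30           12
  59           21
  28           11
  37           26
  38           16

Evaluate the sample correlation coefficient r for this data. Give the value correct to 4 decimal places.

0.5526

n = 6, Σp = 213, Σq = 101, Σp² = 8419, Σq² = 1863, Σpq = 3792
nΣpq − ΣpΣq = 22752 − 21513 = 1239
nΣp² − (Σp)² = 50514 − 45369 = 5145; nΣq² − (Σq)² = 11178 − 10201 = 977
r = 1239 / √(5145 × 977) = 1239 / 2242.0225 ≈ 0.5526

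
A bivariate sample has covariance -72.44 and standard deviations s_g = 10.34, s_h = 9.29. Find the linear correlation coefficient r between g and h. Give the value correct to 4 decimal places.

-0.7541

r = Cov(g,h) / (s_g · s_h) = -72.44 / (10.34 × 9.29)
  = -72.44 / 96.0586 ≈ -0.7541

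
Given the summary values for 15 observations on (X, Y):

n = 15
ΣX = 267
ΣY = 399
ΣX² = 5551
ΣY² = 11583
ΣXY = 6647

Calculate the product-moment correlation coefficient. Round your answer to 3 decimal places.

r = (nΣXY − ΣXΣY) / √[(nΣX² − (ΣX)²)(nΣY² − (ΣY)²)]
Numerator: 15×6647 − 267×399 = -6828
Denominator: √[(83265 − 71289)(173745 − 159201)] = √[11976 × 14544] = 13197.6871
r = -6828 / 13197.6871 ≈ -0.517

-0.517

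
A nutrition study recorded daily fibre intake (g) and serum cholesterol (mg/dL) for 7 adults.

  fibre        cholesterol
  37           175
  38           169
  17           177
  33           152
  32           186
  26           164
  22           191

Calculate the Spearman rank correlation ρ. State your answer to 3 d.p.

Rank fibre: 6, 7, 1, 5, 4, 3, 2
Rank cholesterol: 4, 3, 5, 1, 6, 2, 7
d = rank(fibre) − rank(cholesterol): 2, 4, -4, 4, -2, 1, -5; Σd² = 82
ρ = 1 − 6Σd² / [n(n²−1)] = 1 − 6×82 / (7×48) = 1 − 492/336 ≈ -0.464

-0.464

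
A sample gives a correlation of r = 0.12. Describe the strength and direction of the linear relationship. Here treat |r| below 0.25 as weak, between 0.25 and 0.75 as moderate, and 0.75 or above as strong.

r = 0.12 > 0 so the relationship is positive.
|r| = 0.12, which falls in the weak range.

weak positive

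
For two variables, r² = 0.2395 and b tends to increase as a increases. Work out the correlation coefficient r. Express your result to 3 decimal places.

|r| = √0.2395 = 0.489
The association is positive, so r = 0.489.

0.489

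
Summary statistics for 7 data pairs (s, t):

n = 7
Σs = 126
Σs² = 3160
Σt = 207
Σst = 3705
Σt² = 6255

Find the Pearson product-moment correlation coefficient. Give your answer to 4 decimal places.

r = (nΣst − ΣsΣt) / √[(nΣs² − (Σs)²)(nΣt² − (Σt)²)]
Numerator: 7×3705 − 126×207 = -147
Denominator: √[(22120 − 15876)(43785 − 42849)] = √[6244 × 936] = 2417.5161
r = -147 / 2417.5161 ≈ -0.0608

-0.0608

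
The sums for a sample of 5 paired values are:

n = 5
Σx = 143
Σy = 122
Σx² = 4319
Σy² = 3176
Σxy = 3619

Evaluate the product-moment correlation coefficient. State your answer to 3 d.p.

0.607

r = (nΣxy − ΣxΣy) / √[(nΣx² − (Σx)²)(nΣy² − (Σy)²)]
Numerator: 5×3619 − 143×122 = 649
Denominator: √[(21595 − 20449)(15880 − 14884)] = √[1146 × 996] = 1068.3707
r = 649 / 1068.3707 ≈ 0.607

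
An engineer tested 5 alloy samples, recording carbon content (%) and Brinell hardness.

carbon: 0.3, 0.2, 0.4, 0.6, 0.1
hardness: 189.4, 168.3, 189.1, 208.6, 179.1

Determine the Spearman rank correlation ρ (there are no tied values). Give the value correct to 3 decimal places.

Rank carbon: 3, 2, 4, 5, 1
Rank hardness: 4, 1, 3, 5, 2
d = rank(carbon) − rank(hardness): -1, 1, 1, 0, -1; Σd² = 4
ρ = 1 − 6Σd² / [n(n²−1)] = 1 − 6×4 / (5×24) = 1 − 24/120 ≈ 0.800

0.800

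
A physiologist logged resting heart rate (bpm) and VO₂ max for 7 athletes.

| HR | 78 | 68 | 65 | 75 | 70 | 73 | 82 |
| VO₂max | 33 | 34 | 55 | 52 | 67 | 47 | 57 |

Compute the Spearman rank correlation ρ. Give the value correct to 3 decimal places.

Rank HR: 6, 2, 1, 5, 3, 4, 7
Rank VO₂max: 1, 2, 5, 4, 7, 3, 6
d = rank(HR) − rank(VO₂max): 5, 0, -4, 1, -4, 1, 1; Σd² = 60
ρ = 1 − 6Σd² / [n(n²−1)] = 1 − 6×60 / (7×48) = 1 − 360/336 ≈ -0.071

-0.071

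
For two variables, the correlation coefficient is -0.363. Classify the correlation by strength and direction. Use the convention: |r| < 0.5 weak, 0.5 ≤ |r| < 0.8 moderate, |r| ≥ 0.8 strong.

weak negative

r = -0.363 < 0 so the relationship is negative.
|r| = 0.363, which falls in the weak range.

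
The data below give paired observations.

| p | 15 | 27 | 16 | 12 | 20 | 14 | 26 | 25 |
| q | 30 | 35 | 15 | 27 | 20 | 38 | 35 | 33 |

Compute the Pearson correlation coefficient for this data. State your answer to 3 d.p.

n = 8, Σp = 155, Σq = 233, Σp² = 3251, Σq² = 7237, Σpq = 4626
nΣpq − ΣpΣq = 37008 − 36115 = 893
nΣp² − (Σp)² = 26008 − 24025 = 1983; nΣq² − (Σq)² = 57896 − 54289 = 3607
r = 893 / √(1983 × 3607) = 893 / 2674.4497 ≈ 0.334

0.334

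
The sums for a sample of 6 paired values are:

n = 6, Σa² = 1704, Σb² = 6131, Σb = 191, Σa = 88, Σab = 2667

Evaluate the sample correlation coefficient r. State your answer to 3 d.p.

-0.927

r = (nΣab − ΣaΣb) / √[(nΣa² − (Σa)²)(nΣb² − (Σb)²)]
Numerator: 6×2667 − 88×191 = -806
Denominator: √[(10224 − 7744)(36786 − 36481)] = √[2480 × 305] = 869.7126
r = -806 / 869.7126 ≈ -0.927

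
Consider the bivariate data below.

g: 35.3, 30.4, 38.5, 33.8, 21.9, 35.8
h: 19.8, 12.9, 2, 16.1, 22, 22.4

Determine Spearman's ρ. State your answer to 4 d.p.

Rank g: 4, 2, 6, 3, 1, 5
Rank h: 4, 2, 1, 3, 5, 6
d = rank(g) − rank(h): 0, 0, 5, 0, -4, -1; Σd² = 42
ρ = 1 − 6Σd² / [n(n²−1)] = 1 − 6×42 / (6×35) = 1 − 252/210 ≈ -0.2000

-0.2000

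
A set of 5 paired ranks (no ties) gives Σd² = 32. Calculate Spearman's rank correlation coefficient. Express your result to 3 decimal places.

ρ = 1 − 6Σd² / [n(n²−1)] = 1 − 6×32 / (5×24)
  = 1 − 192/120 = 1 − 1.6000 ≈ -0.600

-0.600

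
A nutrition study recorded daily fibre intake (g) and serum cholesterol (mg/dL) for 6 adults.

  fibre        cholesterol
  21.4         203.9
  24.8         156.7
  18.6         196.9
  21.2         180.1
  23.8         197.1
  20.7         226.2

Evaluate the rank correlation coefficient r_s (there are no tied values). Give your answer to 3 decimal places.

-0.371

Rank fibre: 4, 6, 1, 3, 5, 2
Rank cholesterol: 5, 1, 3, 2, 4, 6
d = rank(fibre) − rank(cholesterol): -1, 5, -2, 1, 1, -4; Σd² = 48
ρ = 1 − 6Σd² / [n(n²−1)] = 1 − 6×48 / (6×35) = 1 − 288/210 ≈ -0.371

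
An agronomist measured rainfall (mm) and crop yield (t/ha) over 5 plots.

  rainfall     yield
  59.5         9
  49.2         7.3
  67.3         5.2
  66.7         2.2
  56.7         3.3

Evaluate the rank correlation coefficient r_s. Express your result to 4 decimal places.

Rank rainfall: 3, 1, 5, 4, 2
Rank yield: 5, 4, 3, 1, 2
d = rank(rainfall) − rank(yield): -2, -3, 2, 3, 0; Σd² = 26
ρ = 1 − 6Σd² / [n(n²−1)] = 1 − 6×26 / (5×24) = 1 − 156/120 ≈ -0.3000

-0.3000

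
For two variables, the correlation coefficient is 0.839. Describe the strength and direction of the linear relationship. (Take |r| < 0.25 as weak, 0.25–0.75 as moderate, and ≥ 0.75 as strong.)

strong positive

r = 0.839 > 0 so the relationship is positive.
|r| = 0.839, which falls in the strong range.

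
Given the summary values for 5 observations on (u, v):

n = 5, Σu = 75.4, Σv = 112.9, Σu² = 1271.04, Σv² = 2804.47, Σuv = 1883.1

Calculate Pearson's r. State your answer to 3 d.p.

0.976

r = (nΣuv − ΣuΣv) / √[(nΣu² − (Σu)²)(nΣv² − (Σv)²)]
Numerator: 5×1883.1 − 75.4×112.9 = 902.84
Denominator: √[(6355.2 − 5685.16)(14022.35 − 12746.41)] = √[670.04 × 1275.94] = 924.6247
r = 902.84 / 924.6247 ≈ 0.976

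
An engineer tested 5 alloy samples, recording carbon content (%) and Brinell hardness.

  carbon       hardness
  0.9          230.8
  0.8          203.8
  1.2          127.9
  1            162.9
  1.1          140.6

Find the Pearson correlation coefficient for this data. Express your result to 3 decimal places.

n = 5, Σx = 5, Σy = 866, Σx² = 5.1, Σy² = 157466.26, Σxy = 841.8
nΣxy − ΣxΣy = 4209 − 4330 = -121
nΣx² − (Σx)² = 25.5 − 25 = 0.5; nΣy² − (Σy)² = 787331.3 − 749956 = 37375.3
r = -121 / √(0.5 × 37375.3) = -121 / 136.7028 ≈ -0.885

-0.885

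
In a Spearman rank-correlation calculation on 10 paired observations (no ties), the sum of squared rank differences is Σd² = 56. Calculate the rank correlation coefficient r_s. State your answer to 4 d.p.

0.6606

ρ = 1 − 6Σd² / [n(n²−1)] = 1 − 6×56 / (10×99)
  = 1 − 336/990 = 1 − 0.33939 ≈ 0.6606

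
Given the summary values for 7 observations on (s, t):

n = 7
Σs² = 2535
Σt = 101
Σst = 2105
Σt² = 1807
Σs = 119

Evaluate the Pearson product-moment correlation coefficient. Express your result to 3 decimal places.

0.917

r = (nΣst − ΣsΣt) / √[(nΣs² − (Σs)²)(nΣt² − (Σt)²)]
Numerator: 7×2105 − 119×101 = 2716
Denominator: √[(17745 − 14161)(12649 − 10201)] = √[3584 × 2448] = 2962.0317
r = 2716 / 2962.0317 ≈ 0.917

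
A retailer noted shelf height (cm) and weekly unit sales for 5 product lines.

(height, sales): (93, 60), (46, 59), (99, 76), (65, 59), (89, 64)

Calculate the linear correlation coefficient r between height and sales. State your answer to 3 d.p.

n = 5, Σx = 392, Σy = 318, Σx² = 32712, Σy² = 20434, Σxy = 25349
nΣxy − ΣxΣy = 126745 − 124656 = 2089
nΣx² − (Σx)² = 163560 − 153664 = 9896; nΣy² − (Σy)² = 102170 − 101124 = 1046
r = 2089 / √(9896 × 1046) = 2089 / 3217.3306 ≈ 0.649

0.649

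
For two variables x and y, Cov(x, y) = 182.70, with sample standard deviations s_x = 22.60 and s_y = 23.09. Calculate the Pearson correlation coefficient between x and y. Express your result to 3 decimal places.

0.350

r = Cov(x,y) / (s_x · s_y) = 182.70 / (22.60 × 23.09)
  = 182.70 / 521.8340 ≈ 0.350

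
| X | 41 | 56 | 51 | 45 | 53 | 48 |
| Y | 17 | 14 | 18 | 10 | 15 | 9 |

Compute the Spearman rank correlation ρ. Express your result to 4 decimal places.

Rank X: 1, 6, 4, 2, 5, 3
Rank Y: 5, 3, 6, 2, 4, 1
d = rank(X) − rank(Y): -4, 3, -2, 0, 1, 2; Σd² = 34
ρ = 1 − 6Σd² / [n(n²−1)] = 1 − 6×34 / (6×35) = 1 − 204/210 ≈ 0.0286

0.0286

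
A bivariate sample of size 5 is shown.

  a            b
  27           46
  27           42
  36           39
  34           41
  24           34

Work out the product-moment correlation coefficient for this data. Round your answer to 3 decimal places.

n = 5, Σa = 148, Σb = 202, Σa² = 4486, Σb² = 8238, Σab = 5990
nΣab − ΣaΣb = 29950 − 29896 = 54
nΣa² − (Σa)² = 22430 − 21904 = 526; nΣb² − (Σb)² = 41190 − 40804 = 386
r = 54 / √(526 × 386) = 54 / 450.5952 ≈ 0.120

0.120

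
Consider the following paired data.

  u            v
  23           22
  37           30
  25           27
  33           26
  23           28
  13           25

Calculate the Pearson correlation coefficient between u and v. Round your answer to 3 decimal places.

0.543

n = 6, Σu = 154, Σv = 158, Σu² = 4310, Σv² = 4198, Σuv = 4118
nΣuv − ΣuΣv = 24708 − 24332 = 376
nΣu² − (Σu)² = 25860 − 23716 = 2144; nΣv² − (Σv)² = 25188 − 24964 = 224
r = 376 / √(2144 × 224) = 376 / 693.0051 ≈ 0.543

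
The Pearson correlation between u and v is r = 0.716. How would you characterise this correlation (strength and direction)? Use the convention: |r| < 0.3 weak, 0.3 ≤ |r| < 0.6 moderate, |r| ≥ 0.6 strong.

strong positive

r = 0.716 > 0 so the relationship is positive.
|r| = 0.716, which falls in the strong range.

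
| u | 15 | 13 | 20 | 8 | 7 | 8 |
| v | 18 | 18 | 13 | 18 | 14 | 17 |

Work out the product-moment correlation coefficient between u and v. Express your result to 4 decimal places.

-0.3069

n = 6, Σu = 71, Σv = 98, Σu² = 971, Σv² = 1626, Σuv = 1142
nΣuv − ΣuΣv = 6852 − 6958 = -106
nΣu² − (Σu)² = 5826 − 5041 = 785; nΣv² − (Σv)² = 9756 − 9604 = 152
r = -106 / √(785 × 152) = -106 / 345.4273 ≈ -0.3069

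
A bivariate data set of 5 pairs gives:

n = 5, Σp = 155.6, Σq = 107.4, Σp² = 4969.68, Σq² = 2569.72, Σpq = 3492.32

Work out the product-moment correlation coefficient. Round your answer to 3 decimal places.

0.820

r = (nΣpq − ΣpΣq) / √[(nΣp² − (Σp)²)(nΣq² − (Σq)²)]
Numerator: 5×3492.32 − 155.6×107.4 = 750.16
Denominator: √[(24848.4 − 24211.36)(12848.6 − 11534.76)] = √[637.04 × 1313.84] = 914.8599
r = 750.16 / 914.8599 ≈ 0.820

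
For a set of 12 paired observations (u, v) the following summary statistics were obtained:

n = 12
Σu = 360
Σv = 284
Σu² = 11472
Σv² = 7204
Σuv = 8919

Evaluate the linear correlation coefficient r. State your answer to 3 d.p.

0.701

r = (nΣuv − ΣuΣv) / √[(nΣu² − (Σu)²)(nΣv² − (Σv)²)]
Numerator: 12×8919 − 360×284 = 4788
Denominator: √[(137664 − 129600)(86448 − 80656)] = √[8064 × 5792] = 6834.2291
r = 4788 / 6834.2291 ≈ 0.701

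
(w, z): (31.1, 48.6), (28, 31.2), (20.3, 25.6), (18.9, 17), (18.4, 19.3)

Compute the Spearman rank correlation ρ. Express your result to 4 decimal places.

0.9000

Rank w: 5, 4, 3, 2, 1
Rank z: 5, 4, 3, 1, 2
d = rank(w) − rank(z): 0, 0, 0, 1, -1; Σd² = 2
ρ = 1 − 6Σd² / [n(n²−1)] = 1 − 6×2 / (5×24) = 1 − 12/120 ≈ 0.9000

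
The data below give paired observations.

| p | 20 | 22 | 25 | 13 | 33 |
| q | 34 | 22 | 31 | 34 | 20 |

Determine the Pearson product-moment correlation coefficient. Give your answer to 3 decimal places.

-0.742

n = 5, Σp = 113, Σq = 141, Σp² = 2767, Σq² = 4157, Σpq = 3041
nΣpq − ΣpΣq = 15205 − 15933 = -728
nΣp² − (Σp)² = 13835 − 12769 = 1066; nΣq² − (Σq)² = 20785 − 19881 = 904
r = -728 / √(1066 × 904) = -728 / 981.6639 ≈ -0.742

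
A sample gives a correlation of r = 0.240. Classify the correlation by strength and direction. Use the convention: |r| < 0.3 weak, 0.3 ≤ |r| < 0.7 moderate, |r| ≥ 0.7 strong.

weak positive

r = 0.240 > 0 so the relationship is positive.
|r| = 0.240, which falls in the weak range.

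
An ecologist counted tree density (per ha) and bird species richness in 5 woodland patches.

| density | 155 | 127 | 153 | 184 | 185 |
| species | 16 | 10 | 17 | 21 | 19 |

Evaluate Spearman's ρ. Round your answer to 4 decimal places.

Rank density: 3, 1, 2, 4, 5
Rank species: 2, 1, 3, 5, 4
d = rank(density) − rank(species): 1, 0, -1, -1, 1; Σd² = 4
ρ = 1 − 6Σd² / [n(n²−1)] = 1 − 6×4 / (5×24) = 1 − 24/120 ≈ 0.8000

0.8000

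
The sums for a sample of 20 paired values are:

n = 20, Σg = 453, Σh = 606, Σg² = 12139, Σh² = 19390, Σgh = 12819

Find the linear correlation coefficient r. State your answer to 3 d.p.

r = (nΣgh − ΣgΣh) / √[(nΣg² − (Σg)²)(nΣh² − (Σh)²)]
Numerator: 20×12819 − 453×606 = -18138
Denominator: √[(242780 − 205209)(387800 − 367236)] = √[37571 × 20564] = 27795.8638
r = -18138 / 27795.8638 ≈ -0.653

-0.653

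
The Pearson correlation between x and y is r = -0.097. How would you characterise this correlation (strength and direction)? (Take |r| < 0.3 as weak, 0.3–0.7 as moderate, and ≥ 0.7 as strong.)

r = -0.097 < 0 so the relationship is negative.
|r| = 0.097, which falls in the weak range.

weak negative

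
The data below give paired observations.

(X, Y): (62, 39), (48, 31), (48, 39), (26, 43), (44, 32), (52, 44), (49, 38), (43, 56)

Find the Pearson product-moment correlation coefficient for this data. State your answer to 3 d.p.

n = 8, ΣX = 372, ΣY = 322, ΣX² = 18018, ΣY² = 13392, ΣXY = 14862
nΣXY − ΣXΣY = 118896 − 119784 = -888
nΣX² − (ΣX)² = 144144 − 138384 = 5760; nΣY² − (ΣY)² = 107136 − 103684 = 3452
r = -888 / √(5760 × 3452) = -888 / 4459.0941 ≈ -0.199

-0.199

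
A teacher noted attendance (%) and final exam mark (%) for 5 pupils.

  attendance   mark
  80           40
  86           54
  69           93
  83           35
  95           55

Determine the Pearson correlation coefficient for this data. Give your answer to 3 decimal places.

-0.569

n = 5, Σx = 413, Σy = 277, Σx² = 34471, Σy² = 17415, Σxy = 22391
nΣxy − ΣxΣy = 111955 − 114401 = -2446
nΣx² − (Σx)² = 172355 − 170569 = 1786; nΣy² − (Σy)² = 87075 − 76729 = 10346
r = -2446 / √(1786 × 10346) = -2446 / 4298.5993 ≈ -0.569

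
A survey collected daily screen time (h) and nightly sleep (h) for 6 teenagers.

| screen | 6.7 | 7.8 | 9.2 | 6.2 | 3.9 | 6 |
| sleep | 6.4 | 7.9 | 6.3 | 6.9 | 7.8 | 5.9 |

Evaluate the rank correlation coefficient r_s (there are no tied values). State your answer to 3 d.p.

-0.029

Rank screen: 4, 5, 6, 3, 1, 2
Rank sleep: 3, 6, 2, 4, 5, 1
d = rank(screen) − rank(sleep): 1, -1, 4, -1, -4, 1; Σd² = 36
ρ = 1 − 6Σd² / [n(n²−1)] = 1 − 6×36 / (6×35) = 1 − 216/210 ≈ -0.029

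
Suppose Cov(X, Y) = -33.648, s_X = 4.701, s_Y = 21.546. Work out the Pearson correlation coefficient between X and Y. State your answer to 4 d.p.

r = Cov(X,Y) / (s_X · s_Y) = -33.648 / (4.701 × 21.546)
  = -33.648 / 101.2877 ≈ -0.3322

-0.3322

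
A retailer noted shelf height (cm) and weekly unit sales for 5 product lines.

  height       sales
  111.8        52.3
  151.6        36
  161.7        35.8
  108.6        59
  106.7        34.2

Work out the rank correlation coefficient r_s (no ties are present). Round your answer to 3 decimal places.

Rank height: 3, 4, 5, 2, 1
Rank sales: 4, 3, 2, 5, 1
d = rank(height) − rank(sales): -1, 1, 3, -3, 0; Σd² = 20
ρ = 1 − 6Σd² / [n(n²−1)] = 1 − 6×20 / (5×24) = 1 − 120/120 ≈ 0.000

0.000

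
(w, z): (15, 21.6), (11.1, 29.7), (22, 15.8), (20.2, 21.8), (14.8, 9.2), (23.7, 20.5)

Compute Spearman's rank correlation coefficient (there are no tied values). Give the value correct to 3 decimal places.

Rank w: 3, 1, 5, 4, 2, 6
Rank z: 4, 6, 2, 5, 1, 3
d = rank(w) − rank(z): -1, -5, 3, -1, 1, 3; Σd² = 46
ρ = 1 − 6Σd² / [n(n²−1)] = 1 − 6×46 / (6×35) = 1 − 276/210 ≈ -0.314

-0.314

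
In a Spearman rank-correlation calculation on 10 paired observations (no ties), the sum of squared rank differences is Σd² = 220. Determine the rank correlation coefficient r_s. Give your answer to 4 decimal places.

-0.3333

ρ = 1 − 6Σd² / [n(n²−1)] = 1 − 6×220 / (10×99)
  = 1 − 1320/990 = 1 − 1.33333 ≈ -0.3333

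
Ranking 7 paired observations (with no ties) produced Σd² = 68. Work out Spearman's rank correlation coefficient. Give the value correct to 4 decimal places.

-0.2143

ρ = 1 − 6Σd² / [n(n²−1)] = 1 − 6×68 / (7×48)
  = 1 − 408/336 = 1 − 1.21429 ≈ -0.2143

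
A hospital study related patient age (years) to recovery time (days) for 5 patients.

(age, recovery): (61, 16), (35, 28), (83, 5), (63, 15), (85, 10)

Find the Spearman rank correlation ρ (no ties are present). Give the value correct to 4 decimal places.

Rank age: 2, 1, 4, 3, 5
Rank recovery: 4, 5, 1, 3, 2
d = rank(age) − rank(recovery): -2, -4, 3, 0, 3; Σd² = 38
ρ = 1 − 6Σd² / [n(n²−1)] = 1 − 6×38 / (5×24) = 1 − 228/120 ≈ -0.9000

-0.9000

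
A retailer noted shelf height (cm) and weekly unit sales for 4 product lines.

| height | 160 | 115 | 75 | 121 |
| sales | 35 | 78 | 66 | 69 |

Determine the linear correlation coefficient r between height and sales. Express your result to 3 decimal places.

-0.683

n = 4, Σx = 471, Σy = 248, Σx² = 59091, Σy² = 16426, Σxy = 27869
nΣxy − ΣxΣy = 111476 − 116808 = -5332
nΣx² − (Σx)² = 236364 − 221841 = 14523; nΣy² − (Σy)² = 65704 − 61504 = 4200
r = -5332 / √(14523 × 4200) = -5332 / 7810.0320 ≈ -0.683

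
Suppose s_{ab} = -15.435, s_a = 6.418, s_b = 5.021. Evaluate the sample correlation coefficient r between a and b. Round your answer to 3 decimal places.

r = Cov(a,b) / (s_a · s_b) = -15.435 / (6.418 × 5.021)
  = -15.435 / 32.2248 ≈ -0.479

-0.479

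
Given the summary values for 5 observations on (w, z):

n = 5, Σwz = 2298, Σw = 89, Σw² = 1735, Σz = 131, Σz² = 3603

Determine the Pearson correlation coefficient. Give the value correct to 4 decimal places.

-0.2106

r = (nΣwz − ΣwΣz) / √[(nΣw² − (Σw)²)(nΣz² − (Σz)²)]
Numerator: 5×2298 − 89×131 = -169
Denominator: √[(8675 − 7921)(18015 − 17161)] = √[754 × 854] = 802.4438
r = -169 / 802.4438 ≈ -0.2106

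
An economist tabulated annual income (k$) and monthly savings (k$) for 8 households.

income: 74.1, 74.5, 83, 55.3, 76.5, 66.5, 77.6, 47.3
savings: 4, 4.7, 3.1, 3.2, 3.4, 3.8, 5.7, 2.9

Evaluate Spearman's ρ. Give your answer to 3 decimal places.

Rank income: 4, 5, 8, 2, 6, 3, 7, 1
Rank savings: 6, 7, 2, 3, 4, 5, 8, 1
d = rank(income) − rank(savings): -2, -2, 6, -1, 2, -2, -1, 0; Σd² = 54
ρ = 1 − 6Σd² / [n(n²−1)] = 1 − 6×54 / (8×63) = 1 − 324/504 ≈ 0.357

0.357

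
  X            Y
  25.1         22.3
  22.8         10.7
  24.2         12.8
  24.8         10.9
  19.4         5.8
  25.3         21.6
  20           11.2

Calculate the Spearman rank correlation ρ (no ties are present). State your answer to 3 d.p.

0.786

Rank X: 6, 3, 4, 5, 1, 7, 2
Rank Y: 7, 2, 5, 3, 1, 6, 4
d = rank(X) − rank(Y): -1, 1, -1, 2, 0, 1, -2; Σd² = 12
ρ = 1 − 6Σd² / [n(n²−1)] = 1 − 6×12 / (7×48) = 1 − 72/336 ≈ 0.786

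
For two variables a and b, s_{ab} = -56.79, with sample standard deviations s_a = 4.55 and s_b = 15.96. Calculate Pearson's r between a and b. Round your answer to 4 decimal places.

r = Cov(a,b) / (s_a · s_b) = -56.79 / (4.55 × 15.96)
  = -56.79 / 72.6180 ≈ -0.7820

-0.7820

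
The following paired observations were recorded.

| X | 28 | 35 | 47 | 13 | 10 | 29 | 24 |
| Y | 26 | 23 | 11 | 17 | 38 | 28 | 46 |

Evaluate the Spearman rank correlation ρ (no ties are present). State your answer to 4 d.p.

Rank X: 4, 6, 7, 2, 1, 5, 3
Rank Y: 4, 3, 1, 2, 6, 5, 7
d = rank(X) − rank(Y): 0, 3, 6, 0, -5, 0, -4; Σd² = 86
ρ = 1 − 6Σd² / [n(n²−1)] = 1 − 6×86 / (7×48) = 1 − 516/336 ≈ -0.5357

-0.5357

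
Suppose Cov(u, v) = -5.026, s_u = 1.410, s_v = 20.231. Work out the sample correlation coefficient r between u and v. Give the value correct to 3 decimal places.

-0.176

r = Cov(u,v) / (s_u · s_v) = -5.026 / (1.410 × 20.231)
  = -5.026 / 28.5257 ≈ -0.176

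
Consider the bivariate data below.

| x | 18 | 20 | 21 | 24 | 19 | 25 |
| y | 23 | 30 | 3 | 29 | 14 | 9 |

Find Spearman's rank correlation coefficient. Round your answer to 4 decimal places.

Rank x: 1, 3, 4, 5, 2, 6
Rank y: 4, 6, 1, 5, 3, 2
d = rank(x) − rank(y): -3, -3, 3, 0, -1, 4; Σd² = 44
ρ = 1 − 6Σd² / [n(n²−1)] = 1 − 6×44 / (6×35) = 1 − 264/210 ≈ -0.2571

-0.2571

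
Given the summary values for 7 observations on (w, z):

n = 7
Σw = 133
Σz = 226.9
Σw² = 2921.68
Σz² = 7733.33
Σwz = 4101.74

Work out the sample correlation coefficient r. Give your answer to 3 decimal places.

-0.542

r = (nΣwz − ΣwΣz) / √[(nΣw² − (Σw)²)(nΣz² − (Σz)²)]
Numerator: 7×4101.74 − 133×226.9 = -1465.52
Denominator: √[(20451.76 − 17689)(54133.31 − 51483.61)] = √[2762.76 × 2649.7] = 2705.6395
r = -1465.52 / 2705.6395 ≈ -0.542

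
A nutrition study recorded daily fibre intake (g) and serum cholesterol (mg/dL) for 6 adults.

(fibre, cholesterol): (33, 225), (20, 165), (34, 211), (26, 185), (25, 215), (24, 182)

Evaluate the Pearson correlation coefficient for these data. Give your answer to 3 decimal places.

0.809

n = 6, Σx = 162, Σy = 1183, Σx² = 4522, Σy² = 235945, Σxy = 32452
nΣxy − ΣxΣy = 194712 − 191646 = 3066
nΣx² − (Σx)² = 27132 − 26244 = 888; nΣy² − (Σy)² = 1415670 − 1399489 = 16181
r = 3066 / √(888 × 16181) = 3066 / 3790.6105 ≈ 0.809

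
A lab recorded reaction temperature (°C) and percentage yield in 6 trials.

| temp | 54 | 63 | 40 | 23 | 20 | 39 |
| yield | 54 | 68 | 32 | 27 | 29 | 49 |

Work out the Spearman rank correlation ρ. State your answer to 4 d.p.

0.8857

Rank temp: 5, 6, 4, 2, 1, 3
Rank yield: 5, 6, 3, 1, 2, 4
d = rank(temp) − rank(yield): 0, 0, 1, 1, -1, -1; Σd² = 4
ρ = 1 − 6Σd² / [n(n²−1)] = 1 − 6×4 / (6×35) = 1 − 24/210 ≈ 0.8857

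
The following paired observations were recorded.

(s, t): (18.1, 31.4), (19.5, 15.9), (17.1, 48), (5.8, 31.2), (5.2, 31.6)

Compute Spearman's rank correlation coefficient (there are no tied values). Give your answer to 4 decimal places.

-0.5000

Rank s: 4, 5, 3, 2, 1
Rank t: 3, 1, 5, 2, 4
d = rank(s) − rank(t): 1, 4, -2, 0, -3; Σd² = 30
ρ = 1 − 6Σd² / [n(n²−1)] = 1 − 6×30 / (5×24) = 1 − 180/120 ≈ -0.5000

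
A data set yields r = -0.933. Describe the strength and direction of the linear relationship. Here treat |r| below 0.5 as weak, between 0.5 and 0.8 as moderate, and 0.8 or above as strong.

strong negative

r = -0.933 < 0 so the relationship is negative.
|r| = 0.933, which falls in the strong range.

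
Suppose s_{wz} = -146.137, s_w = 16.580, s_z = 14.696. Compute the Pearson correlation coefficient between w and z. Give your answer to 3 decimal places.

r = Cov(w,z) / (s_w · s_z) = -146.137 / (16.580 × 14.696)
  = -146.137 / 243.6597 ≈ -0.600

-0.600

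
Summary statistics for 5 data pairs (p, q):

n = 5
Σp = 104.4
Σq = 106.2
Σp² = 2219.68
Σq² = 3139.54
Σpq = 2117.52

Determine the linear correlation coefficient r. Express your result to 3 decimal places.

r = (nΣpq − ΣpΣq) / √[(nΣp² − (Σp)²)(nΣq² − (Σq)²)]
Numerator: 5×2117.52 − 104.4×106.2 = -499.68
Denominator: √[(11098.4 − 10899.36)(15697.7 − 11278.44)] = √[199.04 × 4419.26] = 937.8750
r = -499.68 / 937.8750 ≈ -0.533

-0.533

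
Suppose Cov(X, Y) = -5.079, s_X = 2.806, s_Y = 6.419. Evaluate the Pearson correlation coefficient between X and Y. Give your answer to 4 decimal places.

r = Cov(X,Y) / (s_X · s_Y) = -5.079 / (2.806 × 6.419)
  = -5.079 / 18.0117 ≈ -0.2820

-0.2820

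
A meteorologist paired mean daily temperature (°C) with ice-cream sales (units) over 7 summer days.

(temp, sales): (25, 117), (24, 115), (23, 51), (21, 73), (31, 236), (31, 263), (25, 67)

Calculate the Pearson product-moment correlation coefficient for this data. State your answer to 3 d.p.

0.934

n = 7, Σx = 180, Σy = 922, Σx² = 4718, Σy² = 164198, Σxy = 25535
nΣxy − ΣxΣy = 178745 − 165960 = 12785
nΣx² − (Σx)² = 33026 − 32400 = 626; nΣy² − (Σy)² = 1149386 − 850084 = 299302
r = 12785 / √(626 × 299302) = 12785 / 13688.0624 ≈ 0.934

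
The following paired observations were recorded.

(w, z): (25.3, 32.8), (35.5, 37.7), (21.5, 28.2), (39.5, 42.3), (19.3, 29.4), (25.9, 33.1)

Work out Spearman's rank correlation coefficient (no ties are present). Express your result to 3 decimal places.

Rank w: 3, 5, 2, 6, 1, 4
Rank z: 3, 5, 1, 6, 2, 4
d = rank(w) − rank(z): 0, 0, 1, 0, -1, 0; Σd² = 2
ρ = 1 − 6Σd² / [n(n²−1)] = 1 − 6×2 / (6×35) = 1 − 12/210 ≈ 0.943

0.943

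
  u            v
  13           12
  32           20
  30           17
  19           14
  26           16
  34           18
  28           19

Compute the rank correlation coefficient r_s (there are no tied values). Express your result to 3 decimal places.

0.821

Rank u: 1, 6, 5, 2, 3, 7, 4
Rank v: 1, 7, 4, 2, 3, 5, 6
d = rank(u) − rank(v): 0, -1, 1, 0, 0, 2, -2; Σd² = 10
ρ = 1 − 6Σd² / [n(n²−1)] = 1 − 6×10 / (7×48) = 1 − 60/336 ≈ 0.821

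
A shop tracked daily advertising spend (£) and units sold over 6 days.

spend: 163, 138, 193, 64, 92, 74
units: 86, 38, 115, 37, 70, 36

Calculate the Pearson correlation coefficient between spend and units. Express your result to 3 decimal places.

0.806

n = 6, Σx = 724, Σy = 382, Σx² = 100898, Σy² = 29630, Σxy = 52929
nΣxy − ΣxΣy = 317574 − 276568 = 41006
nΣx² − (Σx)² = 605388 − 524176 = 81212; nΣy² − (Σy)² = 177780 − 145924 = 31856
r = 41006 / √(81212 × 31856) = 41006 / 50863.4394 ≈ 0.806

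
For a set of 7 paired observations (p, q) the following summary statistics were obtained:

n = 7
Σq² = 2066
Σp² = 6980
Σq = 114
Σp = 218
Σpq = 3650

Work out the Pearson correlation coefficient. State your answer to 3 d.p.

r = (nΣpq − ΣpΣq) / √[(nΣp² − (Σp)²)(nΣq² − (Σq)²)]
Numerator: 7×3650 − 218×114 = 698
Denominator: √[(48860 − 47524)(14462 − 12996)] = √[1336 × 1466] = 1399.4913
r = 698 / 1399.4913 ≈ 0.499

0.499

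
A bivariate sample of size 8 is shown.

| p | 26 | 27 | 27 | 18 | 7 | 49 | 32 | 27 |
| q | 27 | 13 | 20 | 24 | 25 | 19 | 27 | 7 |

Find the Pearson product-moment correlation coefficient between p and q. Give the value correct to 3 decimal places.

-0.217

n = 8, Σp = 213, Σq = 162, Σp² = 6661, Σq² = 3638, Σpq = 4184
nΣpq − ΣpΣq = 33472 − 34506 = -1034
nΣp² − (Σp)² = 53288 − 45369 = 7919; nΣq² − (Σq)² = 29104 − 26244 = 2860
r = -1034 / √(7919 × 2860) = -1034 / 4759.0272 ≈ -0.217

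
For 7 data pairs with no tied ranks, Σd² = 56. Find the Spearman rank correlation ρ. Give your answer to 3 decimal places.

ρ = 1 − 6Σd² / [n(n²−1)] = 1 − 6×56 / (7×48)
  = 1 − 336/336 = 1 − 1.0000 ≈ 0.000

0.000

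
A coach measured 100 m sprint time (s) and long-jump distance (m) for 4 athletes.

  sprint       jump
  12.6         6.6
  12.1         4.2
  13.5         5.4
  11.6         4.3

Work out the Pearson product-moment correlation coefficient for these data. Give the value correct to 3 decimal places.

0.562

n = 4, Σx = 49.8, Σy = 20.5, Σx² = 621.98, Σy² = 108.85, Σxy = 256.76
nΣxy − ΣxΣy = 1027.04 − 1020.9 = 6.14
nΣx² − (Σx)² = 2487.92 − 2480.04 = 7.88; nΣy² − (Σy)² = 435.4 − 420.25 = 15.15
r = 6.14 / √(7.88 × 15.15) = 6.14 / 10.9262 ≈ 0.562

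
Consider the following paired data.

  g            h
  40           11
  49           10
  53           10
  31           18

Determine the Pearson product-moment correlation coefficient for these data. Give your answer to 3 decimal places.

n = 4, Σg = 173, Σh = 49, Σg² = 7771, Σh² = 645, Σgh = 2018
nΣgh − ΣgΣh = 8072 − 8477 = -405
nΣg² − (Σg)² = 31084 − 29929 = 1155; nΣh² − (Σh)² = 2580 − 2401 = 179
r = -405 / √(1155 × 179) = -405 / 454.6922 ≈ -0.891

-0.891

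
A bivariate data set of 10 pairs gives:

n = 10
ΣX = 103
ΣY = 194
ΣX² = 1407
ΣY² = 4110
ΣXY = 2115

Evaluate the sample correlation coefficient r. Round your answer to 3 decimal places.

r = (nΣXY − ΣXΣY) / √[(nΣX² − (ΣX)²)(nΣY² − (ΣY)²)]
Numerator: 10×2115 − 103×194 = 1168
Denominator: √[(14070 − 10609)(41100 − 37636)] = √[3461 × 3464] = 3462.4997
r = 1168 / 3462.4997 ≈ 0.337

0.337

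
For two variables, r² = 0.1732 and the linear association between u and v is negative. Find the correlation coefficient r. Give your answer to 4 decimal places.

|r| = √0.1732 = 0.4162
The association is negative, so r = −0.4162.

-0.4162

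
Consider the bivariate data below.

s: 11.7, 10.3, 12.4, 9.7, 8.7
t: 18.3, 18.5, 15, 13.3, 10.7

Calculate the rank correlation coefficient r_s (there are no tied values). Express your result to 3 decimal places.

Rank s: 4, 3, 5, 2, 1
Rank t: 4, 5, 3, 2, 1
d = rank(s) − rank(t): 0, -2, 2, 0, 0; Σd² = 8
ρ = 1 − 6Σd² / [n(n²−1)] = 1 − 6×8 / (5×24) = 1 − 48/120 ≈ 0.600

0.600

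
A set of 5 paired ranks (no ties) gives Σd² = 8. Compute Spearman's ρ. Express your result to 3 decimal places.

0.600

ρ = 1 − 6Σd² / [n(n²−1)] = 1 − 6×8 / (5×24)
  = 1 − 48/120 = 1 − 0.4000 ≈ 0.600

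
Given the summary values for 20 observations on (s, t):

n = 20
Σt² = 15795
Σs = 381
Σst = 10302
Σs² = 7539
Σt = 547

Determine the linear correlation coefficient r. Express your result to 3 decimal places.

r = (nΣst − ΣsΣt) / √[(nΣs² − (Σs)²)(nΣt² − (Σt)²)]
Numerator: 20×10302 − 381×547 = -2367
Denominator: √[(150780 − 145161)(315900 − 299209)] = √[5619 × 16691] = 9684.3549
r = -2367 / 9684.3549 ≈ -0.244

-0.244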